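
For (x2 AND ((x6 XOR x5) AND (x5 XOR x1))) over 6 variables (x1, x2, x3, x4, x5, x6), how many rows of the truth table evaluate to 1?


Formula: (x2 AND ((x6 XOR x5) AND (x5 XOR x1))) over 6 vars (64 rows)
Evaluate each row (x1, x2, x3, x4, x5, x6 as bits, MSB first):
  row 0 [000000]: (0 AND ((0 XOR 0) AND (0 XOR 0))) -> 0
  row 1 [000001]: (0 AND ((1 XOR 0) AND (0 XOR 0))) -> 0
  row 2 [000010]: (0 AND ((0 XOR 1) AND (1 XOR 0))) -> 0
  row 3 [000011]: (0 AND ((1 XOR 1) AND (1 XOR 0))) -> 0
  row 4 [000100]: (0 AND ((0 XOR 0) AND (0 XOR 0))) -> 0
  (every remaining row is evaluated the same way; all 64 results are listed next)
Full result column, 8 rows per line (x1,x2,x3 fixed per line; x4,x5,x6 runs 000..111 left to right):
  rows 0-7 [x1,x2,x3=000]: 00000000  (ones: 0)
  rows 8-15 [x1,x2,x3=001]: 00000000  (ones: 0)
  rows 16-23 [x1,x2,x3=010]: 00100010  (ones: 2)
  rows 24-31 [x1,x2,x3=011]: 00100010  (ones: 2)
  rows 32-39 [x1,x2,x3=100]: 00000000  (ones: 0)
  rows 40-47 [x1,x2,x3=101]: 00000000  (ones: 0)
  rows 48-55 [x1,x2,x3=110]: 01000100  (ones: 2)
  rows 56-63 [x1,x2,x3=111]: 01000100  (ones: 2)
Count of 1-rows = 0+0+2+2+0+0+2+2 = 8

8


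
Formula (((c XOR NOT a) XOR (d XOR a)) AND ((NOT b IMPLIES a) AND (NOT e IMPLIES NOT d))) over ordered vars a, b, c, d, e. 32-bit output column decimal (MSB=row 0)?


Formula: (((c XOR NOT a) XOR (d XOR a)) AND ((NOT b IMPLIES a) AND (NOT e IMPLIES NOT d))) over a, b, c, d, e (32 rows)
Evaluate each row (bits = a,b,c,d,e, MSB first):
  row 0 [00000]: (((0 XOR NOT 0) XOR (0 XOR 0)) AND ((NOT 0 IMPLIES 0) AND (NOT 0 IMPLIES NOT 0))) -> 0
  row 1 [00001]: (((0 XOR NOT 0) XOR (0 XOR 0)) AND ((NOT 0 IMPLIES 0) AND (NOT 1 IMPLIES NOT 0))) -> 0
  row 2 [00010]: (((0 XOR NOT 0) XOR (1 XOR 0)) AND ((NOT 0 IMPLIES 0) AND (NOT 0 IMPLIES NOT 1))) -> 0
  row 3 [00011]: (((0 XOR NOT 0) XOR (1 XOR 0)) AND ((NOT 0 IMPLIES 0) AND (NOT 1 IMPLIES NOT 1))) -> 0
  row 4 [00100]: (((1 XOR NOT 0) XOR (0 XOR 0)) AND ((NOT 0 IMPLIES 0) AND (NOT 0 IMPLIES NOT 0))) -> 0
  row 5 [00101]: (((1 XOR NOT 0) XOR (0 XOR 0)) AND ((NOT 0 IMPLIES 0) AND (NOT 1 IMPLIES NOT 0))) -> 0
  row 6 [00110]: (((1 XOR NOT 0) XOR (1 XOR 0)) AND ((NOT 0 IMPLIES 0) AND (NOT 0 IMPLIES NOT 1))) -> 0
  row 7 [00111]: (((1 XOR NOT 0) XOR (1 XOR 0)) AND ((NOT 0 IMPLIES 0) AND (NOT 1 IMPLIES NOT 1))) -> 0
  row 8 [01000]: (((0 XOR NOT 0) XOR (0 XOR 0)) AND ((NOT 1 IMPLIES 0) AND (NOT 0 IMPLIES NOT 0))) -> 1
  row 9 [01001]: (((0 XOR NOT 0) XOR (0 XOR 0)) AND ((NOT 1 IMPLIES 0) AND (NOT 1 IMPLIES NOT 0))) -> 1
  row 10 [01010]: (((0 XOR NOT 0) XOR (1 XOR 0)) AND ((NOT 1 IMPLIES 0) AND (NOT 0 IMPLIES NOT 1))) -> 0
  row 11 [01011]: (((0 XOR NOT 0) XOR (1 XOR 0)) AND ((NOT 1 IMPLIES 0) AND (NOT 1 IMPLIES NOT 1))) -> 0
  row 12 [01100]: (((1 XOR NOT 0) XOR (0 XOR 0)) AND ((NOT 1 IMPLIES 0) AND (NOT 0 IMPLIES NOT 0))) -> 0
  row 13 [01101]: (((1 XOR NOT 0) XOR (0 XOR 0)) AND ((NOT 1 IMPLIES 0) AND (NOT 1 IMPLIES NOT 0))) -> 0
  row 14 [01110]: (((1 XOR NOT 0) XOR (1 XOR 0)) AND ((NOT 1 IMPLIES 0) AND (NOT 0 IMPLIES NOT 1))) -> 0
  row 15 [01111]: (((1 XOR NOT 0) XOR (1 XOR 0)) AND ((NOT 1 IMPLIES 0) AND (NOT 1 IMPLIES NOT 1))) -> 1
  row 16 [10000]: (((0 XOR NOT 1) XOR (0 XOR 1)) AND ((NOT 0 IMPLIES 1) AND (NOT 0 IMPLIES NOT 0))) -> 1
  row 17 [10001]: (((0 XOR NOT 1) XOR (0 XOR 1)) AND ((NOT 0 IMPLIES 1) AND (NOT 1 IMPLIES NOT 0))) -> 1
  row 18 [10010]: (((0 XOR NOT 1) XOR (1 XOR 1)) AND ((NOT 0 IMPLIES 1) AND (NOT 0 IMPLIES NOT 1))) -> 0
  row 19 [10011]: (((0 XOR NOT 1) XOR (1 XOR 1)) AND ((NOT 0 IMPLIES 1) AND (NOT 1 IMPLIES NOT 1))) -> 0
  row 20 [10100]: (((1 XOR NOT 1) XOR (0 XOR 1)) AND ((NOT 0 IMPLIES 1) AND (NOT 0 IMPLIES NOT 0))) -> 0
  row 21 [10101]: (((1 XOR NOT 1) XOR (0 XOR 1)) AND ((NOT 0 IMPLIES 1) AND (NOT 1 IMPLIES NOT 0))) -> 0
  row 22 [10110]: (((1 XOR NOT 1) XOR (1 XOR 1)) AND ((NOT 0 IMPLIES 1) AND (NOT 0 IMPLIES NOT 1))) -> 0
  row 23 [10111]: (((1 XOR NOT 1) XOR (1 XOR 1)) AND ((NOT 0 IMPLIES 1) AND (NOT 1 IMPLIES NOT 1))) -> 1
  row 24 [11000]: (((0 XOR NOT 1) XOR (0 XOR 1)) AND ((NOT 1 IMPLIES 1) AND (NOT 0 IMPLIES NOT 0))) -> 1
  row 25 [11001]: (((0 XOR NOT 1) XOR (0 XOR 1)) AND ((NOT 1 IMPLIES 1) AND (NOT 1 IMPLIES NOT 0))) -> 1
  row 26 [11010]: (((0 XOR NOT 1) XOR (1 XOR 1)) AND ((NOT 1 IMPLIES 1) AND (NOT 0 IMPLIES NOT 1))) -> 0
  row 27 [11011]: (((0 XOR NOT 1) XOR (1 XOR 1)) AND ((NOT 1 IMPLIES 1) AND (NOT 1 IMPLIES NOT 1))) -> 0
  row 28 [11100]: (((1 XOR NOT 1) XOR (0 XOR 1)) AND ((NOT 1 IMPLIES 1) AND (NOT 0 IMPLIES NOT 0))) -> 0
  row 29 [11101]: (((1 XOR NOT 1) XOR (0 XOR 1)) AND ((NOT 1 IMPLIES 1) AND (NOT 1 IMPLIES NOT 0))) -> 0
  row 30 [11110]: (((1 XOR NOT 1) XOR (1 XOR 1)) AND ((NOT 1 IMPLIES 1) AND (NOT 0 IMPLIES NOT 1))) -> 0
  row 31 [11111]: (((1 XOR NOT 1) XOR (1 XOR 1)) AND ((NOT 1 IMPLIES 1) AND (NOT 1 IMPLIES NOT 1))) -> 1
Full result column, 4 rows per line (a,b,c fixed per line; d,e runs 00..11 left to right):
  rows 0-3 [a,b,c=000]: 0000  = hex 0
  rows 4-7 [a,b,c=001]: 0000  = hex 0
  rows 8-11 [a,b,c=010]: 1100  = hex C
  rows 12-15 [a,b,c=011]: 0001  = hex 1
  rows 16-19 [a,b,c=100]: 1100  = hex C
  rows 20-23 [a,b,c=101]: 0001  = hex 1
  rows 24-27 [a,b,c=110]: 1100  = hex C
  rows 28-31 [a,b,c=111]: 0001  = hex 1
Output column (row 0 .. row 31) = 00000000110000011100000111000001
Output column grouped in 4s = 0000 0000 1100 0001 1100 0001 1100 0001 = 0x00C1C1C1
Convert to decimal digit by digit (value = value*16 + digit):
  0 -> 0
  0*16 + 0 = 0
  0*16 + 12 (C) = 12
  12*16 + 1 = 193
  193*16 + 12 (C) = 3100
  3100*16 + 1 = 49601
  49601*16 + 12 (C) = 793628
  793628*16 + 1 = 12698049
Decimal = 12698049

12698049


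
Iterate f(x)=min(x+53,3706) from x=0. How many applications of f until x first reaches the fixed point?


Step 1: x=0, cap=3706, increment=53
Step 2: x grows by 53 each step until capped at 3706; fixed point is x=3706
Step 3: iterations = ceil(3706/53) = 70

70


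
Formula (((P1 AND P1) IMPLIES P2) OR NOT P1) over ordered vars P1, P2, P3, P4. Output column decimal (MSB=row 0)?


Formula: (((P1 AND P1) IMPLIES P2) OR NOT P1) over P1, P2, P3, P4 (16 rows)
Evaluate each row (bits = P1,P2,P3,P4, MSB first):
  row 0 [0000]: (((0 AND 0) IMPLIES 0) OR NOT 0) -> 1
  row 1 [0001]: (((0 AND 0) IMPLIES 0) OR NOT 0) -> 1
  row 2 [0010]: (((0 AND 0) IMPLIES 0) OR NOT 0) -> 1
  row 3 [0011]: (((0 AND 0) IMPLIES 0) OR NOT 0) -> 1
  row 4 [0100]: (((0 AND 0) IMPLIES 1) OR NOT 0) -> 1
  row 5 [0101]: (((0 AND 0) IMPLIES 1) OR NOT 0) -> 1
  row 6 [0110]: (((0 AND 0) IMPLIES 1) OR NOT 0) -> 1
  row 7 [0111]: (((0 AND 0) IMPLIES 1) OR NOT 0) -> 1
  row 8 [1000]: (((1 AND 1) IMPLIES 0) OR NOT 1) -> 0
  row 9 [1001]: (((1 AND 1) IMPLIES 0) OR NOT 1) -> 0
  row 10 [1010]: (((1 AND 1) IMPLIES 0) OR NOT 1) -> 0
  row 11 [1011]: (((1 AND 1) IMPLIES 0) OR NOT 1) -> 0
  row 12 [1100]: (((1 AND 1) IMPLIES 1) OR NOT 1) -> 1
  row 13 [1101]: (((1 AND 1) IMPLIES 1) OR NOT 1) -> 1
  row 14 [1110]: (((1 AND 1) IMPLIES 1) OR NOT 1) -> 1
  row 15 [1111]: (((1 AND 1) IMPLIES 1) OR NOT 1) -> 1
Full result column, 4 rows per line (P1,P2 fixed per line; P3,P4 runs 00..11 left to right):
  rows 0-3 [P1,P2=00]: 1111  = hex F
  rows 4-7 [P1,P2=01]: 1111  = hex F
  rows 8-11 [P1,P2=10]: 0000  = hex 0
  rows 12-15 [P1,P2=11]: 1111  = hex F
Output column (row 0 .. row 15) = 1111111100001111
Output column grouped in 4s = 1111 1111 0000 1111 = 0xFF0F
Convert to decimal digit by digit (value = value*16 + digit):
  F -> 15
  15*16 + 15 (F) = 255
  255*16 + 0 = 4080
  4080*16 + 15 (F) = 65295
Decimal = 65295

65295


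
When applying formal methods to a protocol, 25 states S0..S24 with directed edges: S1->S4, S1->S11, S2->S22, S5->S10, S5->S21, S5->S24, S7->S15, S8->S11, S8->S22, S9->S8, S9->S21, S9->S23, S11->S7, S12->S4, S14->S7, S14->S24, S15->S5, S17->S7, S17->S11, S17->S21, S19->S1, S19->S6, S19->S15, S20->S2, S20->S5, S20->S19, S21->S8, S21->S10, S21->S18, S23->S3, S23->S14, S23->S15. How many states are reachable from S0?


BFS from S0:
  layer 0: {S0}
Reachable set: {S0}
Count = 1

1


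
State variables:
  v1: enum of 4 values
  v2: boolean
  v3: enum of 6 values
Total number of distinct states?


State space = product of domain sizes of all variables.
Domain sizes:
  v1 (enum of 4 values): 4
  v2 (boolean): 2
  v3 (enum of 6 values): 6
Product = 4 * 2 * 6 = 48

48


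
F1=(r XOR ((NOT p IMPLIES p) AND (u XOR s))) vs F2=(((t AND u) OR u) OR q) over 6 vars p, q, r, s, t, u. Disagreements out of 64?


F1 = (r XOR ((NOT p IMPLIES p) AND (u XOR s)))
F2 = (((t AND u) OR u) OR q)
Evaluate both on each of 64 rows (bits = p,q,r,s,t,u):
  row 0 [000000]: F1=0 F2=0 -> 0
  row 1 [000001]: F1=0 F2=1 (differ) -> 1
  row 2 [000010]: F1=0 F2=0 -> 0
  row 3 [000011]: F1=0 F2=1 (differ) -> 1
  row 4 [000100]: F1=0 F2=0 -> 0
  (every remaining row is evaluated the same way; all 64 results are listed next)
Full result column, 8 rows per line (p,q,r fixed per line; s,t,u runs 000..111 left to right):
  rows 0-7 [p,q,r=000]: 01010101  (ones: 4)
  rows 8-15 [p,q,r=001]: 10101010  (ones: 4)
  rows 16-23 [p,q,r=010]: 11111111  (ones: 8)
  rows 24-31 [p,q,r=011]: 00000000  (ones: 0)
  rows 32-39 [p,q,r=100]: 00001111  (ones: 4)
  rows 40-47 [p,q,r=101]: 11110000  (ones: 4)
  rows 48-55 [p,q,r=110]: 10100101  (ones: 4)
  rows 56-63 [p,q,r=111]: 01011010  (ones: 4)
Disagreements = 4+4+8+0+4+4+4+4 = 32

32


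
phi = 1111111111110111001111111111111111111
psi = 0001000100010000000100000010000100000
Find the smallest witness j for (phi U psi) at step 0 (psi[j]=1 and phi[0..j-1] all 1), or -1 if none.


(phi U psi) at 0: need smallest j with psi[j]=1 and phi[i]=1 for all i in [0,j).
Scan from step 0:
  step 0: phi=1, psi=0 -> continue
  step 1: phi=1, psi=0 -> continue
  step 2: phi=1, psi=0 -> continue
  step 3: psi=1 and phi held for [0,3) -> witness found
Witness step = 3

3


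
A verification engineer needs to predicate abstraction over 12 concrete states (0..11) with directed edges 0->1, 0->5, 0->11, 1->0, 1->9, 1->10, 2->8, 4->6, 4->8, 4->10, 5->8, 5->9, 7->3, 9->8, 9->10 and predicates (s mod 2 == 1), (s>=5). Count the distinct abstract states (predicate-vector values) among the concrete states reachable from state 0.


BFS from 0:
Concrete reachable: {0, 1, 5, 8, 9, 10, 11}
Abstract via predicates (s mod 2 == 1), (s>=5):
  (0,0) <- {0}
  (0,1) <- {8, 10}
  (1,0) <- {1}
  (1,1) <- {5, 9, 11}
Distinct abstract states = 4

4


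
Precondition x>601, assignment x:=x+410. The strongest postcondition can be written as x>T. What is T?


Formula: sp(P, x:=E) = exists old_x. (x = E[old_x/x]) AND P[old_x/x] (old_x is the value of x before the assignment; eliminate old_x by solving x = E[old_x/x] for old_x)
Step 1: Precondition P: x>601, i.e. old_x > 601
Step 2: Assignment gives x = old_x + 410, so old_x = x - 410
Step 3: Substitute into P: x - 410 > 601
Step 4: Simplify: x > 601+410 = 1011

1011


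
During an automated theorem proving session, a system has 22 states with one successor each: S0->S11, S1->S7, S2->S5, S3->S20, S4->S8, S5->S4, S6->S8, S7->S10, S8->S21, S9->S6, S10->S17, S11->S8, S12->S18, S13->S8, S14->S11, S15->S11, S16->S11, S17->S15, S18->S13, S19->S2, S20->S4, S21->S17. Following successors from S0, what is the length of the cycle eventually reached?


Trace from S0 until a state repeats:
  S0 -> S11 -> S8 -> S21 -> S17 -> S15 -> S11
S11 first seen at step 1, revisited at step 6.
Cycle length = 6 - 1 = 5

5


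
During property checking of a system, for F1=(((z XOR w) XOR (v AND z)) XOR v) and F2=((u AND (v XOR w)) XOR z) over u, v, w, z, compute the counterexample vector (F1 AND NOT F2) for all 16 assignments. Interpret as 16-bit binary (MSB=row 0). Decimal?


F1 = (((z XOR w) XOR (v AND z)) XOR v)
F2 = ((u AND (v XOR w)) XOR z)
Counterexample to F1=>F2 is where F1=1 and F2=0.
Evaluate each row (bits = u,v,w,z, MSB first):
  row 0 [0000]: F1=0 F2=0 -> F1&~F2 -> 0
  row 1 [0001]: F1=1 F2=1 -> F1&~F2 -> 0
  row 2 [0010]: F1=1 F2=0 -> F1&~F2 -> 1
  row 3 [0011]: F1=0 F2=1 -> F1&~F2 -> 0
  row 4 [0100]: F1=1 F2=0 -> F1&~F2 -> 1
  row 5 [0101]: F1=1 F2=1 -> F1&~F2 -> 0
  row 6 [0110]: F1=0 F2=0 -> F1&~F2 -> 0
  row 7 [0111]: F1=0 F2=1 -> F1&~F2 -> 0
  row 8 [1000]: F1=0 F2=0 -> F1&~F2 -> 0
  row 9 [1001]: F1=1 F2=1 -> F1&~F2 -> 0
  row 10 [1010]: F1=1 F2=1 -> F1&~F2 -> 0
  row 11 [1011]: F1=0 F2=0 -> F1&~F2 -> 0
  row 12 [1100]: F1=1 F2=1 -> F1&~F2 -> 0
  row 13 [1101]: F1=1 F2=0 -> F1&~F2 -> 1
  row 14 [1110]: F1=0 F2=0 -> F1&~F2 -> 0
  row 15 [1111]: F1=0 F2=1 -> F1&~F2 -> 0
Full result column, 4 rows per line (u,v fixed per line; w,z runs 00..11 left to right):
  rows 0-3 [u,v=00]: 0010  = hex 2
  rows 4-7 [u,v=01]: 1000  = hex 8
  rows 8-11 [u,v=10]: 0000  = hex 0
  rows 12-15 [u,v=11]: 0100  = hex 4
Counterexample vector (row 0 .. row 15) = 0010100000000100
Output column grouped in 4s = 0010 1000 0000 0100 = 0x2804
Convert to decimal digit by digit (value = value*16 + digit):
  2 -> 2
  2*16 + 8 = 40
  40*16 + 0 = 640
  640*16 + 4 = 10244
Decimal = 10244

10244


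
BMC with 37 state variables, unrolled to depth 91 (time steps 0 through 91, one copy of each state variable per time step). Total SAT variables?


BMC unrolls to depth k, creating one copy of each state var for steps 0..k.
Step count = 91 + 1 = 92 (steps 0 through 91)
Vars per step = 37
Total = 37 * 92 = 3404

3404


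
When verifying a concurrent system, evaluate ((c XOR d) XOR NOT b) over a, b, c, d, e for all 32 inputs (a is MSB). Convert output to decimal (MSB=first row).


Formula: ((c XOR d) XOR NOT b) over a, b, c, d, e (32 rows)
Evaluate each row (bits = a,b,c,d,e, MSB first):
  row 0 [00000]: ((0 XOR 0) XOR NOT 0) -> 1
  row 1 [00001]: ((0 XOR 0) XOR NOT 0) -> 1
  row 2 [00010]: ((0 XOR 1) XOR NOT 0) -> 0
  row 3 [00011]: ((0 XOR 1) XOR NOT 0) -> 0
  row 4 [00100]: ((1 XOR 0) XOR NOT 0) -> 0
  row 5 [00101]: ((1 XOR 0) XOR NOT 0) -> 0
  row 6 [00110]: ((1 XOR 1) XOR NOT 0) -> 1
  row 7 [00111]: ((1 XOR 1) XOR NOT 0) -> 1
  row 8 [01000]: ((0 XOR 0) XOR NOT 1) -> 0
  row 9 [01001]: ((0 XOR 0) XOR NOT 1) -> 0
  row 10 [01010]: ((0 XOR 1) XOR NOT 1) -> 1
  row 11 [01011]: ((0 XOR 1) XOR NOT 1) -> 1
  row 12 [01100]: ((1 XOR 0) XOR NOT 1) -> 1
  row 13 [01101]: ((1 XOR 0) XOR NOT 1) -> 1
  row 14 [01110]: ((1 XOR 1) XOR NOT 1) -> 0
  row 15 [01111]: ((1 XOR 1) XOR NOT 1) -> 0
  row 16 [10000]: ((0 XOR 0) XOR NOT 0) -> 1
  row 17 [10001]: ((0 XOR 0) XOR NOT 0) -> 1
  row 18 [10010]: ((0 XOR 1) XOR NOT 0) -> 0
  row 19 [10011]: ((0 XOR 1) XOR NOT 0) -> 0
  row 20 [10100]: ((1 XOR 0) XOR NOT 0) -> 0
  row 21 [10101]: ((1 XOR 0) XOR NOT 0) -> 0
  row 22 [10110]: ((1 XOR 1) XOR NOT 0) -> 1
  row 23 [10111]: ((1 XOR 1) XOR NOT 0) -> 1
  row 24 [11000]: ((0 XOR 0) XOR NOT 1) -> 0
  row 25 [11001]: ((0 XOR 0) XOR NOT 1) -> 0
  row 26 [11010]: ((0 XOR 1) XOR NOT 1) -> 1
  row 27 [11011]: ((0 XOR 1) XOR NOT 1) -> 1
  row 28 [11100]: ((1 XOR 0) XOR NOT 1) -> 1
  row 29 [11101]: ((1 XOR 0) XOR NOT 1) -> 1
  row 30 [11110]: ((1 XOR 1) XOR NOT 1) -> 0
  row 31 [11111]: ((1 XOR 1) XOR NOT 1) -> 0
Full result column, 4 rows per line (a,b,c fixed per line; d,e runs 00..11 left to right):
  rows 0-3 [a,b,c=000]: 1100  = hex C
  rows 4-7 [a,b,c=001]: 0011  = hex 3
  rows 8-11 [a,b,c=010]: 0011  = hex 3
  rows 12-15 [a,b,c=011]: 1100  = hex C
  rows 16-19 [a,b,c=100]: 1100  = hex C
  rows 20-23 [a,b,c=101]: 0011  = hex 3
  rows 24-27 [a,b,c=110]: 0011  = hex 3
  rows 28-31 [a,b,c=111]: 1100  = hex C
Output column (row 0 .. row 31) = 11000011001111001100001100111100
Output column grouped in 4s = 1100 0011 0011 1100 1100 0011 0011 1100 = 0xC33CC33C
Convert to decimal digit by digit (value = value*16 + digit):
  C -> 12
  12*16 + 3 = 195
  195*16 + 3 = 3123
  3123*16 + 12 (C) = 49980
  49980*16 + 12 (C) = 799692
  799692*16 + 3 = 12795075
  12795075*16 + 3 = 204721203
  204721203*16 + 12 (C) = 3275539260
Decimal = 3275539260

3275539260


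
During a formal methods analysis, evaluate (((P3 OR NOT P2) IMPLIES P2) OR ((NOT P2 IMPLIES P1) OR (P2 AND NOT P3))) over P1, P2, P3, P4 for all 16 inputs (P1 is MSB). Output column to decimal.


Formula: (((P3 OR NOT P2) IMPLIES P2) OR ((NOT P2 IMPLIES P1) OR (P2 AND NOT P3))) over P1, P2, P3, P4 (16 rows)
Evaluate each row (bits = P1,P2,P3,P4, MSB first):
  row 0 [0000]: (((0 OR NOT 0) IMPLIES 0) OR ((NOT 0 IMPLIES 0) OR (0 AND NOT 0))) -> 0
  row 1 [0001]: (((0 OR NOT 0) IMPLIES 0) OR ((NOT 0 IMPLIES 0) OR (0 AND NOT 0))) -> 0
  row 2 [0010]: (((1 OR NOT 0) IMPLIES 0) OR ((NOT 0 IMPLIES 0) OR (0 AND NOT 1))) -> 0
  row 3 [0011]: (((1 OR NOT 0) IMPLIES 0) OR ((NOT 0 IMPLIES 0) OR (0 AND NOT 1))) -> 0
  row 4 [0100]: (((0 OR NOT 1) IMPLIES 1) OR ((NOT 1 IMPLIES 0) OR (1 AND NOT 0))) -> 1
  row 5 [0101]: (((0 OR NOT 1) IMPLIES 1) OR ((NOT 1 IMPLIES 0) OR (1 AND NOT 0))) -> 1
  row 6 [0110]: (((1 OR NOT 1) IMPLIES 1) OR ((NOT 1 IMPLIES 0) OR (1 AND NOT 1))) -> 1
  row 7 [0111]: (((1 OR NOT 1) IMPLIES 1) OR ((NOT 1 IMPLIES 0) OR (1 AND NOT 1))) -> 1
  row 8 [1000]: (((0 OR NOT 0) IMPLIES 0) OR ((NOT 0 IMPLIES 1) OR (0 AND NOT 0))) -> 1
  row 9 [1001]: (((0 OR NOT 0) IMPLIES 0) OR ((NOT 0 IMPLIES 1) OR (0 AND NOT 0))) -> 1
  row 10 [1010]: (((1 OR NOT 0) IMPLIES 0) OR ((NOT 0 IMPLIES 1) OR (0 AND NOT 1))) -> 1
  row 11 [1011]: (((1 OR NOT 0) IMPLIES 0) OR ((NOT 0 IMPLIES 1) OR (0 AND NOT 1))) -> 1
  row 12 [1100]: (((0 OR NOT 1) IMPLIES 1) OR ((NOT 1 IMPLIES 1) OR (1 AND NOT 0))) -> 1
  row 13 [1101]: (((0 OR NOT 1) IMPLIES 1) OR ((NOT 1 IMPLIES 1) OR (1 AND NOT 0))) -> 1
  row 14 [1110]: (((1 OR NOT 1) IMPLIES 1) OR ((NOT 1 IMPLIES 1) OR (1 AND NOT 1))) -> 1
  row 15 [1111]: (((1 OR NOT 1) IMPLIES 1) OR ((NOT 1 IMPLIES 1) OR (1 AND NOT 1))) -> 1
Full result column, 4 rows per line (P1,P2 fixed per line; P3,P4 runs 00..11 left to right):
  rows 0-3 [P1,P2=00]: 0000  = hex 0
  rows 4-7 [P1,P2=01]: 1111  = hex F
  rows 8-11 [P1,P2=10]: 1111  = hex F
  rows 12-15 [P1,P2=11]: 1111  = hex F
Output column (row 0 .. row 15) = 0000111111111111
Output column grouped in 4s = 0000 1111 1111 1111 = 0x0FFF
Convert to decimal digit by digit (value = value*16 + digit):
  0 -> 0
  0*16 + 15 (F) = 15
  15*16 + 15 (F) = 255
  255*16 + 15 (F) = 4095
Decimal = 4095

4095


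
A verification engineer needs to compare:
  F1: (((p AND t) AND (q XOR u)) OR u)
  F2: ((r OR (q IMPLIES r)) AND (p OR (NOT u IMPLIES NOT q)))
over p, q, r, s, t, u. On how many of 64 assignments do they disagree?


F1 = (((p AND t) AND (q XOR u)) OR u)
F2 = ((r OR (q IMPLIES r)) AND (p OR (NOT u IMPLIES NOT q)))
Evaluate both on each of 64 rows (bits = p,q,r,s,t,u):
  row 0 [000000]: F1=0 F2=1 (differ) -> 1
  row 1 [000001]: F1=1 F2=1 -> 0
  row 2 [000010]: F1=0 F2=1 (differ) -> 1
  row 3 [000011]: F1=1 F2=1 -> 0
  row 4 [000100]: F1=0 F2=1 (differ) -> 1
  (every remaining row is evaluated the same way; all 64 results are listed next)
Full result column, 8 rows per line (p,q,r fixed per line; s,t,u runs 000..111 left to right):
  rows 0-7 [p,q,r=000]: 10101010  (ones: 4)
  rows 8-15 [p,q,r=001]: 10101010  (ones: 4)
  rows 16-23 [p,q,r=010]: 01010101  (ones: 4)
  rows 24-31 [p,q,r=011]: 00000000  (ones: 0)
  rows 32-39 [p,q,r=100]: 10101010  (ones: 4)
  rows 40-47 [p,q,r=101]: 10101010  (ones: 4)
  rows 48-55 [p,q,r=110]: 01110111  (ones: 6)
  rows 56-63 [p,q,r=111]: 10001000  (ones: 2)
Disagreements = 4+4+4+0+4+4+6+2 = 28

28


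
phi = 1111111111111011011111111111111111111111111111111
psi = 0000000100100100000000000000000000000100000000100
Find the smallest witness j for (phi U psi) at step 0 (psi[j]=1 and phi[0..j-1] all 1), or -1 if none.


(phi U psi) at 0: need smallest j with psi[j]=1 and phi[i]=1 for all i in [0,j).
Scan from step 0:
  step 0: phi=1, psi=0 -> continue
  step 1: phi=1, psi=0 -> continue
  step 2: phi=1, psi=0 -> continue
  step 3: phi=1, psi=0 -> continue
  step 7: psi=1 and phi held for [0,7) -> witness found
Witness step = 7

7


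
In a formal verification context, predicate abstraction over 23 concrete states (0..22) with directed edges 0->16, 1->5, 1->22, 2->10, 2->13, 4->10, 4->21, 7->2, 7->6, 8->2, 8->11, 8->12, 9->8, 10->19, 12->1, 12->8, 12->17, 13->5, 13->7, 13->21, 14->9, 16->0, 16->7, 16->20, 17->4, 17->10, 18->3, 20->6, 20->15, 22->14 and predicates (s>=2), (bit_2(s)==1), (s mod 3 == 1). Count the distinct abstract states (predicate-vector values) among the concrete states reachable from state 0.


BFS from 0:
Concrete reachable: {0, 2, 5, 6, 7, 10, 13, 15, 16, 19, 20, 21}
Abstract via predicates (s>=2), (bit_2(s)==1), (s mod 3 == 1):
  (0,0,0) <- {0}
  (1,0,0) <- {2}
  (1,0,1) <- {10, 16, 19}
  (1,1,0) <- {5, 6, 15, 20, 21}
  (1,1,1) <- {7, 13}
Distinct abstract states = 5

5


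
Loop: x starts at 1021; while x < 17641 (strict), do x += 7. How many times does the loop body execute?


Step 1: x goes from 1021 toward 17641 by 7; the body runs while x<17641, so iterations = ceil((bound-start)/step)
Step 2: Distance=16620
Step 3: ceil(16620/7)=2375

2375


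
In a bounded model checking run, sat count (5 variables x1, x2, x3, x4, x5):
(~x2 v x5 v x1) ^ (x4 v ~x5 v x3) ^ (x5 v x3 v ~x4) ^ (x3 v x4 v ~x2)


CNF with 4 clauses over 5 vars (32 assignments).
An assignment satisfies CNF iff every clause has >=1 true literal.
Check each row (bits = x1,x2,x3,x4,x5; clause T/F shown):
  row 0 [00000]: clauses=TTTT -> 1
  row 1 [00001]: clauses=TFTT -> 0
  row 2 [00010]: clauses=TTFT -> 0
  row 3 [00011]: clauses=TTTT -> 1
  row 4 [00100]: clauses=TTTT -> 1
  row 5 [00101]: clauses=TTTT -> 1
  row 6 [00110]: clauses=TTTT -> 1
  row 7 [00111]: clauses=TTTT -> 1
  row 8 [01000]: clauses=FTTF -> 0
  row 9 [01001]: clauses=TFTF -> 0
  row 10 [01010]: clauses=FTFT -> 0
  row 11 [01011]: clauses=TTTT -> 1
  row 12 [01100]: clauses=FTTT -> 0
  row 13 [01101]: clauses=TTTT -> 1
  row 14 [01110]: clauses=FTTT -> 0
  row 15 [01111]: clauses=TTTT -> 1
  row 16 [10000]: clauses=TTTT -> 1
  row 17 [10001]: clauses=TFTT -> 0
  row 18 [10010]: clauses=TTFT -> 0
  row 19 [10011]: clauses=TTTT -> 1
  row 20 [10100]: clauses=TTTT -> 1
  row 21 [10101]: clauses=TTTT -> 1
  row 22 [10110]: clauses=TTTT -> 1
  row 23 [10111]: clauses=TTTT -> 1
  row 24 [11000]: clauses=TTTF -> 0
  row 25 [11001]: clauses=TFTF -> 0
  row 26 [11010]: clauses=TTFT -> 0
  row 27 [11011]: clauses=TTTT -> 1
  row 28 [11100]: clauses=TTTT -> 1
  row 29 [11101]: clauses=TTTT -> 1
  row 30 [11110]: clauses=TTTT -> 1
  row 31 [11111]: clauses=TTTT -> 1
Full result column, 8 rows per line (x1,x2 fixed per line; x3,x4,x5 runs 000..111 left to right):
  rows 0-7 [x1,x2=00]: 10011111  (ones: 6)
  rows 8-15 [x1,x2=01]: 00010101  (ones: 3)
  rows 16-23 [x1,x2=10]: 10011111  (ones: 6)
  rows 24-31 [x1,x2=11]: 00011111  (ones: 5)
Satisfying assignments = 6+3+6+5 = 20

20


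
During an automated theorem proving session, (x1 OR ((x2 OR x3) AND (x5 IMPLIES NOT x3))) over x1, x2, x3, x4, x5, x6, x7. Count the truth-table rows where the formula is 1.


Formula: (x1 OR ((x2 OR x3) AND (x5 IMPLIES NOT x3))) over 7 vars (128 rows)
Evaluate each row (x1, x2, x3, x4, x5, x6, x7 as bits, MSB first):
  row 0 [0000000]: (0 OR ((0 OR 0) AND (0 IMPLIES NOT 0))) -> 0
  row 1 [0000001]: (0 OR ((0 OR 0) AND (0 IMPLIES NOT 0))) -> 0
  row 2 [0000010]: (0 OR ((0 OR 0) AND (0 IMPLIES NOT 0))) -> 0
  row 3 [0000011]: (0 OR ((0 OR 0) AND (0 IMPLIES NOT 0))) -> 0
  row 4 [0000100]: (0 OR ((0 OR 0) AND (1 IMPLIES NOT 0))) -> 0
  (every remaining row is evaluated the same way; all 128 results are listed next)
Full result column, 8 rows per line (x1,x2,x3,x4 fixed per line; x5,x6,x7 runs 000..111 left to right):
  rows 0-7 [x1,x2,x3,x4=0000]: 00000000  (ones: 0)
  rows 8-15 [x1,x2,x3,x4=0001]: 00000000  (ones: 0)
  rows 16-23 [x1,x2,x3,x4=0010]: 11110000  (ones: 4)
  rows 24-31 [x1,x2,x3,x4=0011]: 11110000  (ones: 4)
  rows 32-39 [x1,x2,x3,x4=0100]: 11111111  (ones: 8)
  rows 40-47 [x1,x2,x3,x4=0101]: 11111111  (ones: 8)
  rows 48-55 [x1,x2,x3,x4=0110]: 11110000  (ones: 4)
  rows 56-63 [x1,x2,x3,x4=0111]: 11110000  (ones: 4)
  rows 64-71 [x1,x2,x3,x4=1000]: 11111111  (ones: 8)
  rows 72-79 [x1,x2,x3,x4=1001]: 11111111  (ones: 8)
  rows 80-87 [x1,x2,x3,x4=1010]: 11111111  (ones: 8)
  rows 88-95 [x1,x2,x3,x4=1011]: 11111111  (ones: 8)
  rows 96-103 [x1,x2,x3,x4=1100]: 11111111  (ones: 8)
  rows 104-111 [x1,x2,x3,x4=1101]: 11111111  (ones: 8)
  rows 112-119 [x1,x2,x3,x4=1110]: 11111111  (ones: 8)
  rows 120-127 [x1,x2,x3,x4=1111]: 11111111  (ones: 8)
Count of 1-rows = 0+0+4+4+8+8+4+4+8+8+8+8+8+8+8+8 = 96

96


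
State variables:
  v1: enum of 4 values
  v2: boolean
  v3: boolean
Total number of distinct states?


State space = product of domain sizes of all variables.
Domain sizes:
  v1 (enum of 4 values): 4
  v2 (boolean): 2
  v3 (boolean): 2
Product = 4 * 2 * 2 = 16

16


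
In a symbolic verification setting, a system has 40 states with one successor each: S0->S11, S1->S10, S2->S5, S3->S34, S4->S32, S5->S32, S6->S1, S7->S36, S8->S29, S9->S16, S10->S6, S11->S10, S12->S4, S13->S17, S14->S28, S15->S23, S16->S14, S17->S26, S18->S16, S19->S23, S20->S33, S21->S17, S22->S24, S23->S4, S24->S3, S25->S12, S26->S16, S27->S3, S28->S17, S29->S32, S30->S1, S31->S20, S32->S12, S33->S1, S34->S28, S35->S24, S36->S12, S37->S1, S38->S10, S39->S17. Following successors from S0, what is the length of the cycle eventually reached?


Trace from S0 until a state repeats:
  S0 -> S11 -> S10 -> S6 -> S1 -> S10
S10 first seen at step 2, revisited at step 5.
Cycle length = 5 - 2 = 3

3


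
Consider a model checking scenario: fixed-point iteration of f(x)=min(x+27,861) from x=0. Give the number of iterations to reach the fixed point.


Step 1: x=0, cap=861, increment=27
Step 2: x grows by 27 each step until capped at 861; fixed point is x=861
Step 3: iterations = ceil(861/27) = 32

32


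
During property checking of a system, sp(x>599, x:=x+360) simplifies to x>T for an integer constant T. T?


Formula: sp(P, x:=E) = exists old_x. (x = E[old_x/x]) AND P[old_x/x] (old_x is the value of x before the assignment; eliminate old_x by solving x = E[old_x/x] for old_x)
Step 1: Precondition P: x>599, i.e. old_x > 599
Step 2: Assignment gives x = old_x + 360, so old_x = x - 360
Step 3: Substitute into P: x - 360 > 599
Step 4: Simplify: x > 599+360 = 959

959


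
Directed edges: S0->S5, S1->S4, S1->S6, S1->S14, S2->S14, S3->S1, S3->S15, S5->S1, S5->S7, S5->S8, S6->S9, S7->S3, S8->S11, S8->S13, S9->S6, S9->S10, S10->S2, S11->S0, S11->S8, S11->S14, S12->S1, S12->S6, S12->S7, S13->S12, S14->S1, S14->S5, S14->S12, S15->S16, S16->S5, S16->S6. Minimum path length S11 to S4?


BFS layer-by-layer from S11:
  dist 0: {S11}
  dist 1: {S0, S8, S14}
  dist 2: {S1, S5, S12, S13}
  dist 3: {S4, S6, S7}
  -> S4 reached at distance 3
Shortest path length = 3

3


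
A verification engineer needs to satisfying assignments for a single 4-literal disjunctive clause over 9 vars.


Step 1: Total=2^9=512
Step 2: Unsat when all 4 false: 2^5=32
Step 3: Sat=512-32=480

480


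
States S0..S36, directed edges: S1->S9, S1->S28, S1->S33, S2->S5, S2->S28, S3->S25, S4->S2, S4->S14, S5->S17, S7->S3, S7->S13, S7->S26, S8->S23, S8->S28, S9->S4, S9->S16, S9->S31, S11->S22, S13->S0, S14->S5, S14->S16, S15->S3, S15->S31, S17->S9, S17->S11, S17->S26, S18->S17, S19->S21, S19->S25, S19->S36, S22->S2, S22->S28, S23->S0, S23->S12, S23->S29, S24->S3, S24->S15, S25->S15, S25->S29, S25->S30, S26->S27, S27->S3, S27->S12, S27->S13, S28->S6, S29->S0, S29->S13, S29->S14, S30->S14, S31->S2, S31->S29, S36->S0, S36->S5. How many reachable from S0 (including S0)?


BFS from S0:
  layer 0: {S0}
Reachable set: {S0}
Count = 1

1


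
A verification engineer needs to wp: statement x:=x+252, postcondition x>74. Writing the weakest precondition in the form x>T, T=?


Formula: wp(x:=E, P) = P[E/x] (substitute E for x in postcondition)
Step 1: Postcondition: x>74
Step 2: Substitute x+252 for x: x+252>74
Step 3: Solve for x: x > 74-252 = -178

-178


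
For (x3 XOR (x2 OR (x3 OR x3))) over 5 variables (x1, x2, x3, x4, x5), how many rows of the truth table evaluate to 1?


Formula: (x3 XOR (x2 OR (x3 OR x3))) over 5 vars (32 rows)
Evaluate each row (x1, x2, x3, x4, x5 as bits, MSB first):
  row 0 [00000]: (0 XOR (0 OR (0 OR 0))) -> 0
  row 1 [00001]: (0 XOR (0 OR (0 OR 0))) -> 0
  row 2 [00010]: (0 XOR (0 OR (0 OR 0))) -> 0
  row 3 [00011]: (0 XOR (0 OR (0 OR 0))) -> 0
  row 4 [00100]: (1 XOR (0 OR (1 OR 1))) -> 0
  row 5 [00101]: (1 XOR (0 OR (1 OR 1))) -> 0
  row 6 [00110]: (1 XOR (0 OR (1 OR 1))) -> 0
  row 7 [00111]: (1 XOR (0 OR (1 OR 1))) -> 0
  row 8 [01000]: (0 XOR (1 OR (0 OR 0))) -> 1
  row 9 [01001]: (0 XOR (1 OR (0 OR 0))) -> 1
  row 10 [01010]: (0 XOR (1 OR (0 OR 0))) -> 1
  row 11 [01011]: (0 XOR (1 OR (0 OR 0))) -> 1
  row 12 [01100]: (1 XOR (1 OR (1 OR 1))) -> 0
  row 13 [01101]: (1 XOR (1 OR (1 OR 1))) -> 0
  row 14 [01110]: (1 XOR (1 OR (1 OR 1))) -> 0
  row 15 [01111]: (1 XOR (1 OR (1 OR 1))) -> 0
  row 16 [10000]: (0 XOR (0 OR (0 OR 0))) -> 0
  row 17 [10001]: (0 XOR (0 OR (0 OR 0))) -> 0
  row 18 [10010]: (0 XOR (0 OR (0 OR 0))) -> 0
  row 19 [10011]: (0 XOR (0 OR (0 OR 0))) -> 0
  row 20 [10100]: (1 XOR (0 OR (1 OR 1))) -> 0
  row 21 [10101]: (1 XOR (0 OR (1 OR 1))) -> 0
  row 22 [10110]: (1 XOR (0 OR (1 OR 1))) -> 0
  row 23 [10111]: (1 XOR (0 OR (1 OR 1))) -> 0
  row 24 [11000]: (0 XOR (1 OR (0 OR 0))) -> 1
  row 25 [11001]: (0 XOR (1 OR (0 OR 0))) -> 1
  row 26 [11010]: (0 XOR (1 OR (0 OR 0))) -> 1
  row 27 [11011]: (0 XOR (1 OR (0 OR 0))) -> 1
  row 28 [11100]: (1 XOR (1 OR (1 OR 1))) -> 0
  row 29 [11101]: (1 XOR (1 OR (1 OR 1))) -> 0
  row 30 [11110]: (1 XOR (1 OR (1 OR 1))) -> 0
  row 31 [11111]: (1 XOR (1 OR (1 OR 1))) -> 0
Full result column, 8 rows per line (x1,x2 fixed per line; x3,x4,x5 runs 000..111 left to right):
  rows 0-7 [x1,x2=00]: 00000000  (ones: 0)
  rows 8-15 [x1,x2=01]: 11110000  (ones: 4)
  rows 16-23 [x1,x2=10]: 00000000  (ones: 0)
  rows 24-31 [x1,x2=11]: 11110000  (ones: 4)
Count of 1-rows = 0+4+0+4 = 8

8


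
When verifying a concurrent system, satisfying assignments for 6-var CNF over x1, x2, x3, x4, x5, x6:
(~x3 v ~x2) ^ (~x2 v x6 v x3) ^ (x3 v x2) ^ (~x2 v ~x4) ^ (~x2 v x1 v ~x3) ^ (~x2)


CNF with 6 clauses over 6 vars (64 assignments).
An assignment satisfies CNF iff every clause has >=1 true literal.
Check each row (bits = x1,x2,x3,x4,x5,x6; clause T/F shown):
  row 0 [000000]: clauses=TTFTTT -> 0
  row 1 [000001]: clauses=TTFTTT -> 0
  row 2 [000010]: clauses=TTFTTT -> 0
  row 3 [000011]: clauses=TTFTTT -> 0
  row 4 [000100]: clauses=TTFTTT -> 0
  (every remaining row is evaluated the same way; all 64 results are listed next)
Full result column, 8 rows per line (x1,x2,x3 fixed per line; x4,x5,x6 runs 000..111 left to right):
  rows 0-7 [x1,x2,x3=000]: 00000000  (ones: 0)
  rows 8-15 [x1,x2,x3=001]: 11111111  (ones: 8)
  rows 16-23 [x1,x2,x3=010]: 00000000  (ones: 0)
  rows 24-31 [x1,x2,x3=011]: 00000000  (ones: 0)
  rows 32-39 [x1,x2,x3=100]: 00000000  (ones: 0)
  rows 40-47 [x1,x2,x3=101]: 11111111  (ones: 8)
  rows 48-55 [x1,x2,x3=110]: 00000000  (ones: 0)
  rows 56-63 [x1,x2,x3=111]: 00000000  (ones: 0)
Satisfying assignments = 0+8+0+0+0+8+0+0 = 16

16


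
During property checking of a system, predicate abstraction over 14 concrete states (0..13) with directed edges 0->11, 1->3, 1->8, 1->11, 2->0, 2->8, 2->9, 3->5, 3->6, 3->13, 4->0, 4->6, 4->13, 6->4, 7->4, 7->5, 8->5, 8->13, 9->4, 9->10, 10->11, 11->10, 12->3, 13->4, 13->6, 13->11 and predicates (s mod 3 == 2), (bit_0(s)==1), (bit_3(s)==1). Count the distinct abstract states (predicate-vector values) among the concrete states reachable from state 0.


BFS from 0:
Concrete reachable: {0, 10, 11}
Abstract via predicates (s mod 3 == 2), (bit_0(s)==1), (bit_3(s)==1):
  (0,0,0) <- {0}
  (0,0,1) <- {10}
  (1,1,1) <- {11}
Distinct abstract states = 3

3


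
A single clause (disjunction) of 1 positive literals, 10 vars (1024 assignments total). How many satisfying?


Step 1: Total=2^10=1024
Step 2: Unsat when all 1 false: 2^9=512
Step 3: Sat=1024-512=512

512


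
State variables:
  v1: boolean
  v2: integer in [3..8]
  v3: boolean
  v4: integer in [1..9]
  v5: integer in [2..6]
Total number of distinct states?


State space = product of domain sizes of all variables.
Domain sizes:
  v1 (boolean): 2
  v2 (integer in [3..8]): 6
  v3 (boolean): 2
  v4 (integer in [1..9]): 9
  v5 (integer in [2..6]): 5
Product = 2 * 6 * 2 * 9 * 5 = 1080

1080


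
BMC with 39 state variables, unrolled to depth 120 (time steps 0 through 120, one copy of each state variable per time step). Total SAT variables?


BMC unrolls to depth k, creating one copy of each state var for steps 0..k.
Step count = 120 + 1 = 121 (steps 0 through 120)
Vars per step = 39
Total = 39 * 121 = 4719

4719


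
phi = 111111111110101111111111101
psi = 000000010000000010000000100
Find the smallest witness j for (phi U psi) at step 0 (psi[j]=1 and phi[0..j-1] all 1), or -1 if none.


(phi U psi) at 0: need smallest j with psi[j]=1 and phi[i]=1 for all i in [0,j).
Scan from step 0:
  step 0: phi=1, psi=0 -> continue
  step 1: phi=1, psi=0 -> continue
  step 2: phi=1, psi=0 -> continue
  step 3: phi=1, psi=0 -> continue
  step 7: psi=1 and phi held for [0,7) -> witness found
Witness step = 7

7


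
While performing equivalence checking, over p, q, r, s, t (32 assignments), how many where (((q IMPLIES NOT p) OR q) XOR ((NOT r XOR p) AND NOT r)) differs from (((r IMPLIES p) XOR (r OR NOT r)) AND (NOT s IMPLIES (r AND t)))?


F1 = (((q IMPLIES NOT p) OR q) XOR ((NOT r XOR p) AND NOT r))
F2 = (((r IMPLIES p) XOR (r OR NOT r)) AND (NOT s IMPLIES (r AND t)))
Evaluate both on each of 32 rows (bits = p,q,r,s,t):
  row 0 [00000]: F1=0 F2=0 -> 0
  row 1 [00001]: F1=0 F2=0 -> 0
  row 2 [00010]: F1=0 F2=0 -> 0
  row 3 [00011]: F1=0 F2=0 -> 0
  row 4 [00100]: F1=1 F2=0 (differ) -> 1
  row 5 [00101]: F1=1 F2=1 -> 0
  row 6 [00110]: F1=1 F2=1 -> 0
  row 7 [00111]: F1=1 F2=1 -> 0
  row 8 [01000]: F1=0 F2=0 -> 0
  row 9 [01001]: F1=0 F2=0 -> 0
  row 10 [01010]: F1=0 F2=0 -> 0
  row 11 [01011]: F1=0 F2=0 -> 0
  row 12 [01100]: F1=1 F2=0 (differ) -> 1
  row 13 [01101]: F1=1 F2=1 -> 0
  row 14 [01110]: F1=1 F2=1 -> 0
  row 15 [01111]: F1=1 F2=1 -> 0
  row 16 [10000]: F1=1 F2=0 (differ) -> 1
  row 17 [10001]: F1=1 F2=0 (differ) -> 1
  row 18 [10010]: F1=1 F2=0 (differ) -> 1
  row 19 [10011]: F1=1 F2=0 (differ) -> 1
  row 20 [10100]: F1=1 F2=0 (differ) -> 1
  row 21 [10101]: F1=1 F2=0 (differ) -> 1
  row 22 [10110]: F1=1 F2=0 (differ) -> 1
  row 23 [10111]: F1=1 F2=0 (differ) -> 1
  row 24 [11000]: F1=1 F2=0 (differ) -> 1
  row 25 [11001]: F1=1 F2=0 (differ) -> 1
  row 26 [11010]: F1=1 F2=0 (differ) -> 1
  row 27 [11011]: F1=1 F2=0 (differ) -> 1
  row 28 [11100]: F1=1 F2=0 (differ) -> 1
  row 29 [11101]: F1=1 F2=0 (differ) -> 1
  row 30 [11110]: F1=1 F2=0 (differ) -> 1
  row 31 [11111]: F1=1 F2=0 (differ) -> 1
Full result column, 8 rows per line (p,q fixed per line; r,s,t runs 000..111 left to right):
  rows 0-7 [p,q=00]: 00001000  (ones: 1)
  rows 8-15 [p,q=01]: 00001000  (ones: 1)
  rows 16-23 [p,q=10]: 11111111  (ones: 8)
  rows 24-31 [p,q=11]: 11111111  (ones: 8)
Disagreements = 1+1+8+8 = 18

18


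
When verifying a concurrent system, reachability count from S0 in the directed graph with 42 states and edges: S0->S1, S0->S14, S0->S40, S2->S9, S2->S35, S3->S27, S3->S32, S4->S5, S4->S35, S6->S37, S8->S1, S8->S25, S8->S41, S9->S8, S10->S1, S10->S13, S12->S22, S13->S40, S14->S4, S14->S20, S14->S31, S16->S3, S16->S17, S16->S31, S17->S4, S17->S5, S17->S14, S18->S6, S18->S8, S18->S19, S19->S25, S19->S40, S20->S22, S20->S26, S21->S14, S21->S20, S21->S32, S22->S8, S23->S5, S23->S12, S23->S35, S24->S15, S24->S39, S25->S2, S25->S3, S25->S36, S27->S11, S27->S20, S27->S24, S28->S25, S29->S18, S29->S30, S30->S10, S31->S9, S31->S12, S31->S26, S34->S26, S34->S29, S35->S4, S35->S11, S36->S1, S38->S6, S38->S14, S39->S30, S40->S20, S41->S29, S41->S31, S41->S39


BFS from S0:
  layer 0: {S0}
  layer 1: {S1, S14, S40}
  layer 2: {S4, S20, S31}
  layer 3: {S5, S9, S12, S22, S26, S35}
  layer 4: {S8, S11}
  layer 5: {S25, S41}
  layer 6: {S2, S3, S29, S36, S39}
  layer 7: {S18, S27, S30, S32}
  layer 8: {S6, S10, S19, S24}
  layer 9: {S13, S15, S37}
Reachable set: {S0, S1, S2, S3, S4, S5, S6, S8, S9, S10, S11, S12, S13, S14, S15, S18, S19, S20, S22, S24, S25, S26, S27, S29, S30, S31, S32, S35, S36, S37, S39, S40, S41}
Count = 33

33


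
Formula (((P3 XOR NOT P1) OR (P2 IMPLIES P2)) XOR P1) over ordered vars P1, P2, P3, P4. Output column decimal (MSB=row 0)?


Formula: (((P3 XOR NOT P1) OR (P2 IMPLIES P2)) XOR P1) over P1, P2, P3, P4 (16 rows)
Evaluate each row (bits = P1,P2,P3,P4, MSB first):
  row 0 [0000]: (((0 XOR NOT 0) OR (0 IMPLIES 0)) XOR 0) -> 1
  row 1 [0001]: (((0 XOR NOT 0) OR (0 IMPLIES 0)) XOR 0) -> 1
  row 2 [0010]: (((1 XOR NOT 0) OR (0 IMPLIES 0)) XOR 0) -> 1
  row 3 [0011]: (((1 XOR NOT 0) OR (0 IMPLIES 0)) XOR 0) -> 1
  row 4 [0100]: (((0 XOR NOT 0) OR (1 IMPLIES 1)) XOR 0) -> 1
  row 5 [0101]: (((0 XOR NOT 0) OR (1 IMPLIES 1)) XOR 0) -> 1
  row 6 [0110]: (((1 XOR NOT 0) OR (1 IMPLIES 1)) XOR 0) -> 1
  row 7 [0111]: (((1 XOR NOT 0) OR (1 IMPLIES 1)) XOR 0) -> 1
  row 8 [1000]: (((0 XOR NOT 1) OR (0 IMPLIES 0)) XOR 1) -> 0
  row 9 [1001]: (((0 XOR NOT 1) OR (0 IMPLIES 0)) XOR 1) -> 0
  row 10 [1010]: (((1 XOR NOT 1) OR (0 IMPLIES 0)) XOR 1) -> 0
  row 11 [1011]: (((1 XOR NOT 1) OR (0 IMPLIES 0)) XOR 1) -> 0
  row 12 [1100]: (((0 XOR NOT 1) OR (1 IMPLIES 1)) XOR 1) -> 0
  row 13 [1101]: (((0 XOR NOT 1) OR (1 IMPLIES 1)) XOR 1) -> 0
  row 14 [1110]: (((1 XOR NOT 1) OR (1 IMPLIES 1)) XOR 1) -> 0
  row 15 [1111]: (((1 XOR NOT 1) OR (1 IMPLIES 1)) XOR 1) -> 0
Full result column, 4 rows per line (P1,P2 fixed per line; P3,P4 runs 00..11 left to right):
  rows 0-3 [P1,P2=00]: 1111  = hex F
  rows 4-7 [P1,P2=01]: 1111  = hex F
  rows 8-11 [P1,P2=10]: 0000  = hex 0
  rows 12-15 [P1,P2=11]: 0000  = hex 0
Output column (row 0 .. row 15) = 1111111100000000
Output column grouped in 4s = 1111 1111 0000 0000 = 0xFF00
Convert to decimal digit by digit (value = value*16 + digit):
  F -> 15
  15*16 + 15 (F) = 255
  255*16 + 0 = 4080
  4080*16 + 0 = 65280
Decimal = 65280

65280


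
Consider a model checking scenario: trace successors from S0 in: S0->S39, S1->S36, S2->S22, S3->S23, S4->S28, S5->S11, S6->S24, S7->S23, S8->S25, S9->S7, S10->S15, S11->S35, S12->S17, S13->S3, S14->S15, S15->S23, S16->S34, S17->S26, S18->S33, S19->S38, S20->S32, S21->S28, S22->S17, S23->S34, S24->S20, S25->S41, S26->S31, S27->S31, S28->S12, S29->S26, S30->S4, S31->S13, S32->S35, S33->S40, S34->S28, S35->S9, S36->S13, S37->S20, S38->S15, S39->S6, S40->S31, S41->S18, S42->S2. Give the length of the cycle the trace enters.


Trace from S0 until a state repeats:
  S0 -> S39 -> S6 -> S24 -> S20 -> S32 -> S35 -> S9 -> S7 -> S23 -> S34 -> S28 -> S12 -> S17 -> S26 -> S31 -> S13 -> S3 -> S23
S23 first seen at step 9, revisited at step 18.
Cycle length = 18 - 9 = 9

9


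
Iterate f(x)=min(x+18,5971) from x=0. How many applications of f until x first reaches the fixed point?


Step 1: x=0, cap=5971, increment=18
Step 2: x grows by 18 each step until capped at 5971; fixed point is x=5971
Step 3: iterations = ceil(5971/18) = 332

332


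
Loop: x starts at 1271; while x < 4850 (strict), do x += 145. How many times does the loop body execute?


Step 1: x goes from 1271 toward 4850 by 145; the body runs while x<4850, so iterations = ceil((bound-start)/step)
Step 2: Distance=3579
Step 3: ceil(3579/145)=25

25


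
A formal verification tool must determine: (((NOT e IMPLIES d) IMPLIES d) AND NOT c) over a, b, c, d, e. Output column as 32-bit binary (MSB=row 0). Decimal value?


Formula: (((NOT e IMPLIES d) IMPLIES d) AND NOT c) over a, b, c, d, e (32 rows)
Evaluate each row (bits = a,b,c,d,e, MSB first):
  row 0 [00000]: (((NOT 0 IMPLIES 0) IMPLIES 0) AND NOT 0) -> 1
  row 1 [00001]: (((NOT 1 IMPLIES 0) IMPLIES 0) AND NOT 0) -> 0
  row 2 [00010]: (((NOT 0 IMPLIES 1) IMPLIES 1) AND NOT 0) -> 1
  row 3 [00011]: (((NOT 1 IMPLIES 1) IMPLIES 1) AND NOT 0) -> 1
  row 4 [00100]: (((NOT 0 IMPLIES 0) IMPLIES 0) AND NOT 1) -> 0
  row 5 [00101]: (((NOT 1 IMPLIES 0) IMPLIES 0) AND NOT 1) -> 0
  row 6 [00110]: (((NOT 0 IMPLIES 1) IMPLIES 1) AND NOT 1) -> 0
  row 7 [00111]: (((NOT 1 IMPLIES 1) IMPLIES 1) AND NOT 1) -> 0
  row 8 [01000]: (((NOT 0 IMPLIES 0) IMPLIES 0) AND NOT 0) -> 1
  row 9 [01001]: (((NOT 1 IMPLIES 0) IMPLIES 0) AND NOT 0) -> 0
  row 10 [01010]: (((NOT 0 IMPLIES 1) IMPLIES 1) AND NOT 0) -> 1
  row 11 [01011]: (((NOT 1 IMPLIES 1) IMPLIES 1) AND NOT 0) -> 1
  row 12 [01100]: (((NOT 0 IMPLIES 0) IMPLIES 0) AND NOT 1) -> 0
  row 13 [01101]: (((NOT 1 IMPLIES 0) IMPLIES 0) AND NOT 1) -> 0
  row 14 [01110]: (((NOT 0 IMPLIES 1) IMPLIES 1) AND NOT 1) -> 0
  row 15 [01111]: (((NOT 1 IMPLIES 1) IMPLIES 1) AND NOT 1) -> 0
  row 16 [10000]: (((NOT 0 IMPLIES 0) IMPLIES 0) AND NOT 0) -> 1
  row 17 [10001]: (((NOT 1 IMPLIES 0) IMPLIES 0) AND NOT 0) -> 0
  row 18 [10010]: (((NOT 0 IMPLIES 1) IMPLIES 1) AND NOT 0) -> 1
  row 19 [10011]: (((NOT 1 IMPLIES 1) IMPLIES 1) AND NOT 0) -> 1
  row 20 [10100]: (((NOT 0 IMPLIES 0) IMPLIES 0) AND NOT 1) -> 0
  row 21 [10101]: (((NOT 1 IMPLIES 0) IMPLIES 0) AND NOT 1) -> 0
  row 22 [10110]: (((NOT 0 IMPLIES 1) IMPLIES 1) AND NOT 1) -> 0
  row 23 [10111]: (((NOT 1 IMPLIES 1) IMPLIES 1) AND NOT 1) -> 0
  row 24 [11000]: (((NOT 0 IMPLIES 0) IMPLIES 0) AND NOT 0) -> 1
  row 25 [11001]: (((NOT 1 IMPLIES 0) IMPLIES 0) AND NOT 0) -> 0
  row 26 [11010]: (((NOT 0 IMPLIES 1) IMPLIES 1) AND NOT 0) -> 1
  row 27 [11011]: (((NOT 1 IMPLIES 1) IMPLIES 1) AND NOT 0) -> 1
  row 28 [11100]: (((NOT 0 IMPLIES 0) IMPLIES 0) AND NOT 1) -> 0
  row 29 [11101]: (((NOT 1 IMPLIES 0) IMPLIES 0) AND NOT 1) -> 0
  row 30 [11110]: (((NOT 0 IMPLIES 1) IMPLIES 1) AND NOT 1) -> 0
  row 31 [11111]: (((NOT 1 IMPLIES 1) IMPLIES 1) AND NOT 1) -> 0
Full result column, 4 rows per line (a,b,c fixed per line; d,e runs 00..11 left to right):
  rows 0-3 [a,b,c=000]: 1011  = hex B
  rows 4-7 [a,b,c=001]: 0000  = hex 0
  rows 8-11 [a,b,c=010]: 1011  = hex B
  rows 12-15 [a,b,c=011]: 0000  = hex 0
  rows 16-19 [a,b,c=100]: 1011  = hex B
  rows 20-23 [a,b,c=101]: 0000  = hex 0
  rows 24-27 [a,b,c=110]: 1011  = hex B
  rows 28-31 [a,b,c=111]: 0000  = hex 0
Output column (row 0 .. row 31) = 10110000101100001011000010110000
Output column grouped in 4s = 1011 0000 1011 0000 1011 0000 1011 0000 = 0xB0B0B0B0
Convert to decimal digit by digit (value = value*16 + digit):
  B -> 11
  11*16 + 0 = 176
  176*16 + 11 (B) = 2827
  2827*16 + 0 = 45232
  45232*16 + 11 (B) = 723723
  723723*16 + 0 = 11579568
  11579568*16 + 11 (B) = 185273099
  185273099*16 + 0 = 2964369584
Decimal = 2964369584

2964369584
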